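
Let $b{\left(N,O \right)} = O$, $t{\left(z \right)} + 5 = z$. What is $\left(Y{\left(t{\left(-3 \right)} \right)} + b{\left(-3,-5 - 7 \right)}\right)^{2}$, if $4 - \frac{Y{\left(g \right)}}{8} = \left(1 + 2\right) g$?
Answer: $44944$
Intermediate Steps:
$t{\left(z \right)} = -5 + z$
$Y{\left(g \right)} = 32 - 24 g$ ($Y{\left(g \right)} = 32 - 8 \left(1 + 2\right) g = 32 - 8 \cdot 3 g = 32 - 24 g$)
$\left(Y{\left(t{\left(-3 \right)} \right)} + b{\left(-3,-5 - 7 \right)}\right)^{2} = \left(\left(32 - 24 \left(-5 - 3\right)\right) - 12\right)^{2} = \left(\left(32 - -192\right) - 12\right)^{2} = \left(\left(32 + 192\right) - 12\right)^{2} = \left(224 - 12\right)^{2} = 212^{2} = 44944$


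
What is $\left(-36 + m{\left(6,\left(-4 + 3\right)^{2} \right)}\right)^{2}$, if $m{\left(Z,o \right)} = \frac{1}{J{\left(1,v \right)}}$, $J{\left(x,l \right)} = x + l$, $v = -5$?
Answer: $\frac{21025}{16} \approx 1314.1$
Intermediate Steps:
$J{\left(x,l \right)} = l + x$
$m{\left(Z,o \right)} = - \frac{1}{4}$ ($m{\left(Z,o \right)} = \frac{1}{-5 + 1} = \frac{1}{-4} = - \frac{1}{4}$)
$\left(-36 + m{\left(6,\left(-4 + 3\right)^{2} \right)}\right)^{2} = \left(-36 - \frac{1}{4}\right)^{2} = \left(- \frac{145}{4}\right)^{2} = \frac{21025}{16}$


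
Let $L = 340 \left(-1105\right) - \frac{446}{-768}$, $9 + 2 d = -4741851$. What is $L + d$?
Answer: $- \frac{1054705697}{384} \approx -2.7466 \cdot 10^{6}$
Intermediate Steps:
$d = -2370930$ ($d = - \frac{9}{2} + \frac{1}{2} \left(-4741851\right) = - \frac{9}{2} - \frac{4741851}{2} = -2370930$)
$L = - \frac{144268577}{384}$ ($L = -375700 - - \frac{223}{384} = -375700 + \frac{223}{384} = - \frac{144268577}{384} \approx -3.757 \cdot 10^{5}$)
$L + d = - \frac{144268577}{384} - 2370930 = - \frac{1054705697}{384}$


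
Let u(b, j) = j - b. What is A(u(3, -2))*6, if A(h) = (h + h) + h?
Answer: -90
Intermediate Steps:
A(h) = 3*h (A(h) = 2*h + h = 3*h)
A(u(3, -2))*6 = (3*(-2 - 1*3))*6 = (3*(-2 - 3))*6 = (3*(-5))*6 = -15*6 = -90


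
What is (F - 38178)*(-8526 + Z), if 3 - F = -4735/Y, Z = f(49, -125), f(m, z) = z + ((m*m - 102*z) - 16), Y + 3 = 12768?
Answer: -631929524752/2553 ≈ -2.4752e+8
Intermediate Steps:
Y = 12765 (Y = -3 + 12768 = 12765)
f(m, z) = -16 + m**2 - 101*z (f(m, z) = z + ((m**2 - 102*z) - 16) = z + (-16 + m**2 - 102*z) = -16 + m**2 - 101*z)
Z = 15010 (Z = -16 + 49**2 - 101*(-125) = -16 + 2401 + 12625 = 15010)
F = 8606/2553 (F = 3 - (-4735)/12765 = 3 - 1*(-947/2553) = 3 + 947/2553 = 8606/2553 ≈ 3.3709)
(F - 38178)*(-8526 + Z) = (8606/2553 - 38178)*(-8526 + 15010) = -97459828/2553*6484 = -631929524752/2553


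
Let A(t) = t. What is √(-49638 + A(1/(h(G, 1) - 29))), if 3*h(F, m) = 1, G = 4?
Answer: 3*I*√40791434/86 ≈ 222.8*I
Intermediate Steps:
h(F, m) = ⅓ (h(F, m) = (⅓)*1 = ⅓)
√(-49638 + A(1/(h(G, 1) - 29))) = √(-49638 + 1/(⅓ - 29)) = √(-49638 + 1/(-86/3)) = √(-49638 - 3/86) = √(-4268871/86) = 3*I*√40791434/86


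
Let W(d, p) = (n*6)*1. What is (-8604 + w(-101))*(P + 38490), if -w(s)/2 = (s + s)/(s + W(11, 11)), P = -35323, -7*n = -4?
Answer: -18619933120/683 ≈ -2.7262e+7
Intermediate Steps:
n = 4/7 (n = -⅐*(-4) = 4/7 ≈ 0.57143)
W(d, p) = 24/7 (W(d, p) = ((4/7)*6)*1 = (24/7)*1 = 24/7)
w(s) = -4*s/(24/7 + s) (w(s) = -2*(s + s)/(s + 24/7) = -2*2*s/(24/7 + s) = -4*s/(24/7 + s))
(-8604 + w(-101))*(P + 38490) = (-8604 - 28*(-101)/(24 + 7*(-101)))*(-35323 + 38490) = (-8604 - 28*(-101)/(24 - 707))*3167 = (-8604 - 28*(-101)/(-683))*3167 = (-8604 - 28*(-101)*(-1/683))*3167 = (-8604 - 2828/683)*3167 = -5879360/683*3167 = -18619933120/683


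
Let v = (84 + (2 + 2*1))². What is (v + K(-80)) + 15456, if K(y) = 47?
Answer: 23247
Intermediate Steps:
v = 7744 (v = (84 + (2 + 2))² = (84 + 4)² = 88² = 7744)
(v + K(-80)) + 15456 = (7744 + 47) + 15456 = 7791 + 15456 = 23247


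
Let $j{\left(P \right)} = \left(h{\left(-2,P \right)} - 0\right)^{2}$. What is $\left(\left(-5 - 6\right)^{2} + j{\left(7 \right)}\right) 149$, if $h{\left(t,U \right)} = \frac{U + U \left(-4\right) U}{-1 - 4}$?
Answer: $\frac{5773154}{25} \approx 2.3093 \cdot 10^{5}$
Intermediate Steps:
$h{\left(t,U \right)} = - \frac{U}{5} + \frac{4 U^{2}}{5}$ ($h{\left(t,U \right)} = \frac{U + - 4 U U}{-5} = \left(U - 4 U^{2}\right) \left(- \frac{1}{5}\right) = - \frac{U}{5} + \frac{4 U^{2}}{5}$)
$j{\left(P \right)} = \frac{P^{2} \left(-1 + 4 P\right)^{2}}{25}$ ($j{\left(P \right)} = \left(\frac{P \left(-1 + 4 P\right)}{5} - 0\right)^{2} = \left(\frac{P \left(-1 + 4 P\right)}{5} + 0\right)^{2} = \left(\frac{P \left(-1 + 4 P\right)}{5}\right)^{2} = \frac{P^{2} \left(-1 + 4 P\right)^{2}}{25}$)
$\left(\left(-5 - 6\right)^{2} + j{\left(7 \right)}\right) 149 = \left(\left(-5 - 6\right)^{2} + \frac{7^{2} \left(-1 + 4 \cdot 7\right)^{2}}{25}\right) 149 = \left(\left(-11\right)^{2} + \frac{1}{25} \cdot 49 \left(-1 + 28\right)^{2}\right) 149 = \left(121 + \frac{1}{25} \cdot 49 \cdot 27^{2}\right) 149 = \left(121 + \frac{1}{25} \cdot 49 \cdot 729\right) 149 = \left(121 + \frac{35721}{25}\right) 149 = \frac{38746}{25} \cdot 149 = \frac{5773154}{25}$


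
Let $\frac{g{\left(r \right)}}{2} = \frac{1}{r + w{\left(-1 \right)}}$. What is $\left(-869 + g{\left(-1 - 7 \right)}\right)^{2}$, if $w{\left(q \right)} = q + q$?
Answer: $\frac{18887716}{25} \approx 7.5551 \cdot 10^{5}$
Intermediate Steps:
$w{\left(q \right)} = 2 q$
$g{\left(r \right)} = \frac{2}{-2 + r}$ ($g{\left(r \right)} = \frac{2}{r + 2 \left(-1\right)} = \frac{2}{r - 2} = \frac{2}{-2 + r}$)
$\left(-869 + g{\left(-1 - 7 \right)}\right)^{2} = \left(-869 + \frac{2}{-2 - 8}\right)^{2} = \left(-869 + \frac{2}{-10}\right)^{2} = \left(-869 + 2 \left(- \frac{1}{10}\right)\right)^{2} = \left(-869 - \frac{1}{5}\right)^{2} = \left(- \frac{4346}{5}\right)^{2} = \frac{18887716}{25}$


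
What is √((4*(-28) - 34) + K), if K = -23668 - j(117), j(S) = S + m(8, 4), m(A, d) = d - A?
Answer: I*√23927 ≈ 154.68*I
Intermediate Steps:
j(S) = -4 + S (j(S) = S + (4 - 1*8) = S + (4 - 8) = S - 4 = -4 + S)
K = -23781 (K = -23668 - (-4 + 117) = -23668 - 1*113 = -23668 - 113 = -23781)
√((4*(-28) - 34) + K) = √((4*(-28) - 34) - 23781) = √((-112 - 34) - 23781) = √(-146 - 23781) = √(-23927) = I*√23927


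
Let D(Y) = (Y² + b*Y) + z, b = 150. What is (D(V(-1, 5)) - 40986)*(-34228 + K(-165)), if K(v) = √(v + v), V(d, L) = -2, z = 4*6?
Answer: 1412178824 - 41258*I*√330 ≈ 1.4122e+9 - 7.4949e+5*I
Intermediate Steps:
z = 24
D(Y) = 24 + Y² + 150*Y (D(Y) = (Y² + 150*Y) + 24 = 24 + Y² + 150*Y)
K(v) = √2*√v (K(v) = √(2*v) = √2*√v)
(D(V(-1, 5)) - 40986)*(-34228 + K(-165)) = ((24 + (-2)² + 150*(-2)) - 40986)*(-34228 + √2*√(-165)) = ((24 + 4 - 300) - 40986)*(-34228 + √2*(I*√165)) = (-272 - 40986)*(-34228 + I*√330) = -41258*(-34228 + I*√330) = 1412178824 - 41258*I*√330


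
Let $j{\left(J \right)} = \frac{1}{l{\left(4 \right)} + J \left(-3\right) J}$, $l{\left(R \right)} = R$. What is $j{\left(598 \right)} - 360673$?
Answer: $- \frac{386932879785}{1072808} \approx -3.6067 \cdot 10^{5}$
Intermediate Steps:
$j{\left(J \right)} = \frac{1}{4 - 3 J^{2}}$ ($j{\left(J \right)} = \frac{1}{4 + J \left(-3\right) J} = \frac{1}{4 + - 3 J J} = \frac{1}{4 - 3 J^{2}}$)
$j{\left(598 \right)} - 360673 = - \frac{1}{-4 + 3 \cdot 598^{2}} - 360673 = - \frac{1}{-4 + 3 \cdot 357604} - 360673 = - \frac{1}{-4 + 1072812} - 360673 = - \frac{1}{1072808} - 360673 = - \frac{386932879785}{1072808}$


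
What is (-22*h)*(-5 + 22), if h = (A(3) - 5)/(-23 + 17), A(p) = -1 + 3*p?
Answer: 187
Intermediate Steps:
h = -½ (h = ((-1 + 3*3) - 5)/(-23 + 17) = ((-1 + 9) - 5)/(-6) = (8 - 5)*(-⅙) = 3*(-⅙) = -½ ≈ -0.50000)
(-22*h)*(-5 + 22) = (-22*(-½))*(-5 + 22) = 11*17 = 187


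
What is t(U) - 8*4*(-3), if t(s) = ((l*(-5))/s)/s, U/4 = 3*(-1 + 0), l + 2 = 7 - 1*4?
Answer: 13819/144 ≈ 95.965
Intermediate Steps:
l = 1 (l = -2 + (7 - 1*4) = -2 + (7 - 4) = -2 + 3 = 1)
U = -12 (U = 4*(3*(-1 + 0)) = 4*(3*(-1)) = 4*(-3) = -12)
t(s) = -5/s² (t(s) = ((1*(-5))/s)/s = (-5/s)/s = -5/s²)
t(U) - 8*4*(-3) = -5/(-12)² - 8*4*(-3) = -5*1/144 - 32*(-3) = -5/144 + 96 = 13819/144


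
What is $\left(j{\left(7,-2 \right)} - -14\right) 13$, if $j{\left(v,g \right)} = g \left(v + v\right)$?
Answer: $-182$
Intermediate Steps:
$j{\left(v,g \right)} = 2 g v$ ($j{\left(v,g \right)} = g 2 v = 2 g v$)
$\left(j{\left(7,-2 \right)} - -14\right) 13 = \left(2 \left(-2\right) 7 - -14\right) 13 = \left(-28 + \left(-2 + 16\right)\right) 13 = \left(-28 + 14\right) 13 = \left(-14\right) 13 = -182$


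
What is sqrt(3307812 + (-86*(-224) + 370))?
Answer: sqrt(3327446) ≈ 1824.1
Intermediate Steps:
sqrt(3307812 + (-86*(-224) + 370)) = sqrt(3307812 + (19264 + 370)) = sqrt(3307812 + 19634) = sqrt(3327446)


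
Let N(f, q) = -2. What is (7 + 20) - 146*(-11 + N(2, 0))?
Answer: 1925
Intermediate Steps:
(7 + 20) - 146*(-11 + N(2, 0)) = (7 + 20) - 146*(-11 - 2) = 27 - 146*(-13) = 27 + 1898 = 1925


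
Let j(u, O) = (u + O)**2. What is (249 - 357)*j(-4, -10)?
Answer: -21168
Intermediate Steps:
j(u, O) = (O + u)**2
(249 - 357)*j(-4, -10) = (249 - 357)*(-10 - 4)**2 = -108*(-14)**2 = -108*196 = -21168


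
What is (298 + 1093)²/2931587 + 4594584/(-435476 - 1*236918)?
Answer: -6084210174847/985590754639 ≈ -6.1732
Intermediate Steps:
(298 + 1093)²/2931587 + 4594584/(-435476 - 1*236918) = 1391²*(1/2931587) + 4594584/(-435476 - 236918) = 1934881*(1/2931587) + 4594584/(-672394) = 1934881/2931587 + 4594584*(-1/672394) = 1934881/2931587 - 2297292/336197 = -6084210174847/985590754639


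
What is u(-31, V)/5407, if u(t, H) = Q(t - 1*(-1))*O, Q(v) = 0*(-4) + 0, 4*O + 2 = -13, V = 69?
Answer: 0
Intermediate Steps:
O = -15/4 (O = -1/2 + (1/4)*(-13) = -1/2 - 13/4 = -15/4 ≈ -3.7500)
Q(v) = 0 (Q(v) = 0 + 0 = 0)
u(t, H) = 0 (u(t, H) = 0*(-15/4) = 0)
u(-31, V)/5407 = 0/5407 = 0*(1/5407) = 0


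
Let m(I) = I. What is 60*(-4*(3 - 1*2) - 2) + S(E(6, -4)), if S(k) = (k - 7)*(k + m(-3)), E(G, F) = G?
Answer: -363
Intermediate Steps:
S(k) = (-7 + k)*(-3 + k) (S(k) = (k - 7)*(k - 3) = (-7 + k)*(-3 + k))
60*(-4*(3 - 1*2) - 2) + S(E(6, -4)) = 60*(-4*(3 - 1*2) - 2) + (21 + 6² - 10*6) = 60*(-4*(3 - 2) - 2) + (21 + 36 - 60) = 60*(-4*1 - 2) - 3 = 60*(-4 - 2) - 3 = 60*(-6) - 3 = -360 - 3 = -363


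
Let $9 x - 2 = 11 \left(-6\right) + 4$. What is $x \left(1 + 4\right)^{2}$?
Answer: $- \frac{500}{3} \approx -166.67$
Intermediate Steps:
$x = - \frac{20}{3}$ ($x = \frac{2}{9} + \frac{11 \left(-6\right) + 4}{9} = \frac{2}{9} + \frac{-66 + 4}{9} = \frac{2}{9} + \frac{1}{9} \left(-62\right) = \frac{2}{9} - \frac{62}{9} = - \frac{20}{3} \approx -6.6667$)
$x \left(1 + 4\right)^{2} = - \frac{20 \left(1 + 4\right)^{2}}{3} = - \frac{20 \cdot 5^{2}}{3} = \left(- \frac{20}{3}\right) 25 = - \frac{500}{3}$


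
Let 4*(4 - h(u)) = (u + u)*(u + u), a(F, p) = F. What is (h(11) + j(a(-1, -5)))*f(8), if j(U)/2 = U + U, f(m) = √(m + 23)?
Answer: -121*√31 ≈ -673.70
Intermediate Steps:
f(m) = √(23 + m)
j(U) = 4*U (j(U) = 2*(U + U) = 2*(2*U) = 4*U)
h(u) = 4 - u² (h(u) = 4 - (u + u)*(u + u)/4 = 4 - 2*u*2*u/4 = 4 - u²)
(h(11) + j(a(-1, -5)))*f(8) = ((4 - 1*11²) + 4*(-1))*√(23 + 8) = ((4 - 1*121) - 4)*√31 = ((4 - 121) - 4)*√31 = (-117 - 4)*√31 = -121*√31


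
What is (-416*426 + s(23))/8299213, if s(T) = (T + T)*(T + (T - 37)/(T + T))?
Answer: -176172/8299213 ≈ -0.021228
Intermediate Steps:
s(T) = 2*T*(T + (-37 + T)/(2*T)) (s(T) = (2*T)*(T + (-37 + T)/((2*T))) = (2*T)*(T + (-37 + T)*(1/(2*T))) = (2*T)*(T + (-37 + T)/(2*T)) = 2*T*(T + (-37 + T)/(2*T)))
(-416*426 + s(23))/8299213 = (-416*426 + (-37 + 23 + 2*23²))/8299213 = (-177216 + (-37 + 23 + 2*529))*(1/8299213) = (-177216 + (-37 + 23 + 1058))*(1/8299213) = (-177216 + 1044)*(1/8299213) = -176172*1/8299213 = -176172/8299213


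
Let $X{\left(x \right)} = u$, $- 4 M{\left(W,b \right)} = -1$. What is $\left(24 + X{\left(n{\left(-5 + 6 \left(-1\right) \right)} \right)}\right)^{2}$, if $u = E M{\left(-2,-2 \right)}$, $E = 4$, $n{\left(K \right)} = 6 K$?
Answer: $625$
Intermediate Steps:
$M{\left(W,b \right)} = \frac{1}{4}$ ($M{\left(W,b \right)} = \left(- \frac{1}{4}\right) \left(-1\right) = \frac{1}{4}$)
$u = 1$ ($u = 4 \cdot \frac{1}{4} = 1$)
$X{\left(x \right)} = 1$
$\left(24 + X{\left(n{\left(-5 + 6 \left(-1\right) \right)} \right)}\right)^{2} = \left(24 + 1\right)^{2} = 25^{2} = 625$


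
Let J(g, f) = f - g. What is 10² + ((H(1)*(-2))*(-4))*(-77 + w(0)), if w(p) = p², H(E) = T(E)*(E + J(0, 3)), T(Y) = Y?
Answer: -2364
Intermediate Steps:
H(E) = E*(3 + E) (H(E) = E*(E + (3 - 1*0)) = E*(E + (3 + 0)) = E*(E + 3) = E*(3 + E))
10² + ((H(1)*(-2))*(-4))*(-77 + w(0)) = 10² + (((1*(3 + 1))*(-2))*(-4))*(-77 + 0²) = 100 + (((1*4)*(-2))*(-4))*(-77 + 0) = 100 + ((4*(-2))*(-4))*(-77) = 100 - 8*(-4)*(-77) = 100 + 32*(-77) = 100 - 2464 = -2364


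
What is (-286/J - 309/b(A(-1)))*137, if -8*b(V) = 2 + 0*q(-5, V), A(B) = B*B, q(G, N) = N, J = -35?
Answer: 5965802/35 ≈ 1.7045e+5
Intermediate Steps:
A(B) = B²
b(V) = -¼ (b(V) = -(2 + 0*V)/8 = -(2 + 0)/8 = -⅛*2 = -¼)
(-286/J - 309/b(A(-1)))*137 = (-286/(-35) - 309/(-¼))*137 = (-286*(-1/35) - 309*(-4))*137 = (286/35 + 1236)*137 = (43546/35)*137 = 5965802/35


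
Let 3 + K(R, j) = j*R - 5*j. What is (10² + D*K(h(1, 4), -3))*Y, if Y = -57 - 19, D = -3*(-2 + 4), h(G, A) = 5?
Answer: -8968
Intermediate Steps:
K(R, j) = -3 - 5*j + R*j (K(R, j) = -3 + (j*R - 5*j) = -3 + (R*j - 5*j) = -3 + (-5*j + R*j) = -3 - 5*j + R*j)
D = -6 (D = -3*2 = -6)
Y = -76
(10² + D*K(h(1, 4), -3))*Y = (10² - 6*(-3 - 5*(-3) + 5*(-3)))*(-76) = (100 - 6*(-3 + 15 - 15))*(-76) = (100 - 6*(-3))*(-76) = (100 + 18)*(-76) = 118*(-76) = -8968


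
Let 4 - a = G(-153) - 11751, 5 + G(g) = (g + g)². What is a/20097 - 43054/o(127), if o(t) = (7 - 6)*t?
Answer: -291884830/850773 ≈ -343.08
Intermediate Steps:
G(g) = -5 + 4*g² (G(g) = -5 + (g + g)² = -5 + (2*g)² = -5 + 4*g²)
o(t) = t (o(t) = 1*t = t)
a = -81876 (a = 4 - ((-5 + 4*(-153)²) - 11751) = 4 - ((-5 + 4*23409) - 11751) = 4 - ((-5 + 93636) - 11751) = 4 - (93631 - 11751) = 4 - 1*81880 = 4 - 81880 = -81876)
a/20097 - 43054/o(127) = -81876/20097 - 43054/127 = -81876*1/20097 - 43054*1/127 = -27292/6699 - 43054/127 = -291884830/850773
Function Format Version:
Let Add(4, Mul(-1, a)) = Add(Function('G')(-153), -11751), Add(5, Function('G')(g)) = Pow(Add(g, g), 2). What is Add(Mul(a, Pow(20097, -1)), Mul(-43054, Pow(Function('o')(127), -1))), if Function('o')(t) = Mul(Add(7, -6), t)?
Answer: Rational(-291884830, 850773) ≈ -343.08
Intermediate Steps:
Function('G')(g) = Add(-5, Mul(4, Pow(g, 2))) (Function('G')(g) = Add(-5, Pow(Add(g, g), 2)) = Add(-5, Pow(Mul(2, g), 2)) = Add(-5, Mul(4, Pow(g, 2))))
Function('o')(t) = t (Function('o')(t) = Mul(1, t) = t)
a = -81876 (a = Add(4, Mul(-1, Add(Add(-5, Mul(4, Pow(-153, 2))), -11751))) = Add(4, Mul(-1, Add(Add(-5, Mul(4, 23409)), -11751))) = Add(4, Mul(-1, Add(Add(-5, 93636), -11751))) = Add(4, Mul(-1, Add(93631, -11751))) = Add(4, Mul(-1, 81880)) = Add(4, -81880) = -81876)
Add(Mul(a, Pow(20097, -1)), Mul(-43054, Pow(Function('o')(127), -1))) = Add(Mul(-81876, Pow(20097, -1)), Mul(-43054, Pow(127, -1))) = Add(Mul(-81876, Rational(1, 20097)), Mul(-43054, Rational(1, 127))) = Add(Rational(-27292, 6699), Rational(-43054, 127)) = Rational(-291884830, 850773)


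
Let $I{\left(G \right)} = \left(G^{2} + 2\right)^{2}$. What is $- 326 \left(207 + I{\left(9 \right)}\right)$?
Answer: $-2313296$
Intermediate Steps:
$I{\left(G \right)} = \left(2 + G^{2}\right)^{2}$
$- 326 \left(207 + I{\left(9 \right)}\right) = - 326 \left(207 + \left(2 + 9^{2}\right)^{2}\right) = - 326 \left(207 + \left(2 + 81\right)^{2}\right) = - 326 \left(207 + 83^{2}\right) = - 326 \left(207 + 6889\right) = \left(-326\right) 7096 = -2313296$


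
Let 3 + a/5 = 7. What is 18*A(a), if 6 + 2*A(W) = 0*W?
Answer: -54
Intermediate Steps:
a = 20 (a = -15 + 5*7 = -15 + 35 = 20)
A(W) = -3 (A(W) = -3 + (0*W)/2 = -3 + (½)*0 = -3 + 0 = -3)
18*A(a) = 18*(-3) = -54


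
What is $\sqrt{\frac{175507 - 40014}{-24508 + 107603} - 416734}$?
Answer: $\frac{i \sqrt{2877444923413515}}{83095} \approx 645.55 i$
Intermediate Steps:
$\sqrt{\frac{175507 - 40014}{-24508 + 107603} - 416734} = \sqrt{\frac{135493}{83095} - 416734} = \sqrt{- \frac{34628376237}{83095}} = \frac{i \sqrt{2877444923413515}}{83095}$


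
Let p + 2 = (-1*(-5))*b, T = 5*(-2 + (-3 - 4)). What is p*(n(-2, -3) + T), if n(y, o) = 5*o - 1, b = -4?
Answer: 1342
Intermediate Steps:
n(y, o) = -1 + 5*o
T = -45 (T = 5*(-2 - 7) = 5*(-9) = -45)
p = -22 (p = -2 - 1*(-5)*(-4) = -2 + 5*(-4) = -2 - 20 = -22)
p*(n(-2, -3) + T) = -22*((-1 + 5*(-3)) - 45) = -22*((-1 - 15) - 45) = -22*(-16 - 45) = -22*(-61) = 1342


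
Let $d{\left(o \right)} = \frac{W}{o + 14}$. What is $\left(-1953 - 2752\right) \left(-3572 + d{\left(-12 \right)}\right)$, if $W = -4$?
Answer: $16815670$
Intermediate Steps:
$d{\left(o \right)} = - \frac{4}{14 + o}$ ($d{\left(o \right)} = - \frac{4}{o + 14} = - \frac{4}{14 + o}$)
$\left(-1953 - 2752\right) \left(-3572 + d{\left(-12 \right)}\right) = \left(-1953 - 2752\right) \left(-3572 - \frac{4}{14 - 12}\right) = - 4705 \left(-3572 - \frac{4}{2}\right) = - 4705 \left(-3572 - 2\right) = \left(-4705\right) \left(-3574\right) = 16815670$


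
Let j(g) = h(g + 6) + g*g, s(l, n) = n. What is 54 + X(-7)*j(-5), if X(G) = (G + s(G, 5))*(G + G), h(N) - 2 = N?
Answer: 838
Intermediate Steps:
h(N) = 2 + N
X(G) = 2*G*(5 + G) (X(G) = (G + 5)*(G + G) = (5 + G)*(2*G) = 2*G*(5 + G))
j(g) = 8 + g + g**2 (j(g) = (2 + (g + 6)) + g*g = (2 + (6 + g)) + g**2 = (8 + g) + g**2 = 8 + g + g**2)
54 + X(-7)*j(-5) = 54 + (2*(-7)*(5 - 7))*(8 - 5 + (-5)**2) = 54 + (2*(-7)*(-2))*(8 - 5 + 25) = 54 + 28*28 = 54 + 784 = 838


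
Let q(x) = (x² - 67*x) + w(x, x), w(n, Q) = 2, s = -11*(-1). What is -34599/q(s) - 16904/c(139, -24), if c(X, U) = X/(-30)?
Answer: 316180941/85346 ≈ 3704.7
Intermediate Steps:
s = 11
q(x) = 2 + x² - 67*x (q(x) = (x² - 67*x) + 2 = 2 + x² - 67*x)
c(X, U) = -X/30 (c(X, U) = X*(-1/30) = -X/30)
-34599/q(s) - 16904/c(139, -24) = -34599/(2 + 11² - 67*11) - 16904/((-1/30*139)) = -34599/(2 + 121 - 737) - 16904/(-139/30) = -34599/(-614) - 16904*(-30/139) = -34599*(-1/614) + 507120/139 = 34599/614 + 507120/139 = 316180941/85346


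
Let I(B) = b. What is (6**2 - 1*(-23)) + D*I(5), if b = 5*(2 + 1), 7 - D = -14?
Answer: 374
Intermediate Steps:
D = 21 (D = 7 - 1*(-14) = 7 + 14 = 21)
b = 15 (b = 5*3 = 15)
I(B) = 15
(6**2 - 1*(-23)) + D*I(5) = (6**2 - 1*(-23)) + 21*15 = (36 + 23) + 315 = 59 + 315 = 374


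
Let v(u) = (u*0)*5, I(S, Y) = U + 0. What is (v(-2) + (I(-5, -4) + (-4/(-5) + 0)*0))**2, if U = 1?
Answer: 1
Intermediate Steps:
I(S, Y) = 1 (I(S, Y) = 1 + 0 = 1)
v(u) = 0 (v(u) = 0*5 = 0)
(v(-2) + (I(-5, -4) + (-4/(-5) + 0)*0))**2 = (0 + (1 + (-4/(-5) + 0)*0))**2 = (0 + (1 + (-4*(-1/5) + 0)*0))**2 = (0 + (1 + (4/5 + 0)*0))**2 = (0 + (1 + (4/5)*0))**2 = (0 + (1 + 0))**2 = (0 + 1)**2 = 1**2 = 1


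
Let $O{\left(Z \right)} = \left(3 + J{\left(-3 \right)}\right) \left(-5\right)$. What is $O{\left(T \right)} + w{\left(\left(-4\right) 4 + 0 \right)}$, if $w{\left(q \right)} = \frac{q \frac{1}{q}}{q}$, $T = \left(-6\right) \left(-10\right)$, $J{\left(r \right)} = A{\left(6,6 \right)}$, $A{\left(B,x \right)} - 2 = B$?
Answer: $- \frac{881}{16} \approx -55.063$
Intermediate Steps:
$A{\left(B,x \right)} = 2 + B$
$J{\left(r \right)} = 8$ ($J{\left(r \right)} = 2 + 6 = 8$)
$T = 60$
$w{\left(q \right)} = \frac{1}{q}$ ($w{\left(q \right)} = 1 \frac{1}{q} = \frac{1}{q}$)
$O{\left(Z \right)} = -55$ ($O{\left(Z \right)} = \left(3 + 8\right) \left(-5\right) = 11 \left(-5\right) = -55$)
$O{\left(T \right)} + w{\left(\left(-4\right) 4 + 0 \right)} = -55 + \frac{1}{\left(-4\right) 4 + 0} = -55 + \frac{1}{-16 + 0} = -55 + \frac{1}{-16} = -55 - \frac{1}{16} = - \frac{881}{16}$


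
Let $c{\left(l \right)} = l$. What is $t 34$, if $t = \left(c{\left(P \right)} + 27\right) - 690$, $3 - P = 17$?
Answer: $-23018$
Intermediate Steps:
$P = -14$ ($P = 3 - 17 = -14$)
$t = -677$ ($t = \left(-14 + 27\right) - 690 = 13 - 690 = -677$)
$t 34 = \left(-677\right) 34 = -23018$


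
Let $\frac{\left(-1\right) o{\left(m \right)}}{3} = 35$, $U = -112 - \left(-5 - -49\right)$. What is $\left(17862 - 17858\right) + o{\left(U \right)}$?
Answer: $-101$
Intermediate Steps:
$U = -156$ ($U = -112 - \left(-5 + 49\right) = -112 - 44 = -156$)
$o{\left(m \right)} = -105$ ($o{\left(m \right)} = \left(-3\right) 35 = -105$)
$\left(17862 - 17858\right) + o{\left(U \right)} = \left(17862 - 17858\right) - 105 = 4 - 105 = -101$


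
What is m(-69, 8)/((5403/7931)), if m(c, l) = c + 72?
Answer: 7931/1801 ≈ 4.4037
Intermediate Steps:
m(c, l) = 72 + c
m(-69, 8)/((5403/7931)) = (72 - 69)/((5403/7931)) = 3/((5403*(1/7931))) = 3/(5403/7931) = 3*(7931/5403) = 7931/1801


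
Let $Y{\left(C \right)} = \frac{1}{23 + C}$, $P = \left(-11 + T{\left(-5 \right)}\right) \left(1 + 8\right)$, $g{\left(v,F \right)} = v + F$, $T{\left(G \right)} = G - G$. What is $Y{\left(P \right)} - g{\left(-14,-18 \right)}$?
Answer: $\frac{2431}{76} \approx 31.987$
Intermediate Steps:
$T{\left(G \right)} = 0$
$g{\left(v,F \right)} = F + v$
$P = -99$ ($P = \left(-11 + 0\right) \left(1 + 8\right) = \left(-11\right) 9 = -99$)
$Y{\left(P \right)} - g{\left(-14,-18 \right)} = \frac{1}{23 - 99} - \left(-18 - 14\right) = \frac{1}{-76} - -32 = - \frac{1}{76} + 32 = \frac{2431}{76}$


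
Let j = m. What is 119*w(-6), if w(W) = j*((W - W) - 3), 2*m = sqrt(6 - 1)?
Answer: -357*sqrt(5)/2 ≈ -399.14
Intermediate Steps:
m = sqrt(5)/2 (m = sqrt(6 - 1)/2 = sqrt(5)/2 ≈ 1.1180)
j = sqrt(5)/2 ≈ 1.1180
w(W) = -3*sqrt(5)/2 (w(W) = (sqrt(5)/2)*((W - W) - 3) = (sqrt(5)/2)*(0 - 3) = (sqrt(5)/2)*(-3) = -3*sqrt(5)/2)
119*w(-6) = 119*(-3*sqrt(5)/2) = -357*sqrt(5)/2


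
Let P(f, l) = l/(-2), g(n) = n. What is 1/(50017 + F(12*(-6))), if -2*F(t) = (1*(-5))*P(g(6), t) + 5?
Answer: 2/100209 ≈ 1.9958e-5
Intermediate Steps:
P(f, l) = -l/2 (P(f, l) = l*(-½) = -l/2)
F(t) = -5/2 - 5*t/4 (F(t) = -((1*(-5))*(-t/2) + 5)/2 = -(-(-5)*t/2 + 5)/2 = -(5*t/2 + 5)/2 = -(5 + 5*t/2)/2 = -5/2 - 5*t/4)
1/(50017 + F(12*(-6))) = 1/(50017 + (-5/2 - 15*(-6))) = 1/(50017 + (-5/2 - 5/4*(-72))) = 1/(50017 + (-5/2 + 90)) = 1/(50017 + 175/2) = 1/(100209/2) = 2/100209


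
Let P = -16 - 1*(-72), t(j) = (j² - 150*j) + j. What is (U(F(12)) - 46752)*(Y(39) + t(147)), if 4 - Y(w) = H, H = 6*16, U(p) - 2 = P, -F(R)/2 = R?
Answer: 18023884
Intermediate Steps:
F(R) = -2*R
t(j) = j² - 149*j
P = 56 (P = -16 + 72 = 56)
U(p) = 58 (U(p) = 2 + 56 = 58)
H = 96
Y(w) = -92 (Y(w) = 4 - 1*96 = 4 - 96 = -92)
(U(F(12)) - 46752)*(Y(39) + t(147)) = (58 - 46752)*(-92 + 147*(-149 + 147)) = -46694*(-92 + 147*(-2)) = -46694*(-92 - 294) = -46694*(-386) = 18023884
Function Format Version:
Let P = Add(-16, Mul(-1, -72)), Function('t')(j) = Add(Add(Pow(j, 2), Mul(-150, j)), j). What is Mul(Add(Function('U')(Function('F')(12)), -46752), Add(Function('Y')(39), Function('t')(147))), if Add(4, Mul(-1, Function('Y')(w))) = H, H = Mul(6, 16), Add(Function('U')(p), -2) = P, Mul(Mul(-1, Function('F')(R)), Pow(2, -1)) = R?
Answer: 18023884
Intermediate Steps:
Function('F')(R) = Mul(-2, R)
Function('t')(j) = Add(Pow(j, 2), Mul(-149, j))
P = 56 (P = Add(-16, 72) = 56)
Function('U')(p) = 58 (Function('U')(p) = Add(2, 56) = 58)
H = 96
Function('Y')(w) = -92 (Function('Y')(w) = Add(4, Mul(-1, 96)) = Add(4, -96) = -92)
Mul(Add(Function('U')(Function('F')(12)), -46752), Add(Function('Y')(39), Function('t')(147))) = Mul(Add(58, -46752), Add(-92, Mul(147, Add(-149, 147)))) = Mul(-46694, Add(-92, Mul(147, -2))) = Mul(-46694, Add(-92, -294)) = Mul(-46694, -386) = 18023884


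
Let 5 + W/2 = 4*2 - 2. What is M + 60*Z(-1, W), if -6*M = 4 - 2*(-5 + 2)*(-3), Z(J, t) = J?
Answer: -173/3 ≈ -57.667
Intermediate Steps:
W = 2 (W = -10 + 2*(4*2 - 2) = -10 + 2*(8 - 2) = -10 + 2*6 = -10 + 12 = 2)
M = 7/3 (M = -(4 - 2*(-5 + 2)*(-3))/6 = -(4 - 2*(-3)*(-3))/6 = -(4 + 6*(-3))/6 = -(4 - 18)/6 = -⅙*(-14) = 7/3 ≈ 2.3333)
M + 60*Z(-1, W) = 7/3 + 60*(-1) = 7/3 - 60 = -173/3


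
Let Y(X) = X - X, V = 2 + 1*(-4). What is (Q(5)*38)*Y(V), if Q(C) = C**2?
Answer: 0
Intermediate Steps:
V = -2 (V = 2 - 4 = -2)
Y(X) = 0
(Q(5)*38)*Y(V) = (5**2*38)*0 = (25*38)*0 = 950*0 = 0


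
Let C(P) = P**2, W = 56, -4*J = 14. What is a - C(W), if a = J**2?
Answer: -12495/4 ≈ -3123.8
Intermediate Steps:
J = -7/2 (J = -1/4*14 = -7/2 ≈ -3.5000)
a = 49/4 (a = (-7/2)**2 = 49/4 ≈ 12.250)
a - C(W) = 49/4 - 1*56**2 = 49/4 - 1*3136 = 49/4 - 3136 = -12495/4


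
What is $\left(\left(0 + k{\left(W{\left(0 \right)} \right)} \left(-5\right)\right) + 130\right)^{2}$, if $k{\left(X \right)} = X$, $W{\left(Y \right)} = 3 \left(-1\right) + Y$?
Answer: $21025$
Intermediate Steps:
$W{\left(Y \right)} = -3 + Y$
$\left(\left(0 + k{\left(W{\left(0 \right)} \right)} \left(-5\right)\right) + 130\right)^{2} = \left(\left(0 + \left(-3 + 0\right) \left(-5\right)\right) + 130\right)^{2} = \left(\left(0 - -15\right) + 130\right)^{2} = \left(\left(0 + 15\right) + 130\right)^{2} = \left(15 + 130\right)^{2} = 145^{2} = 21025$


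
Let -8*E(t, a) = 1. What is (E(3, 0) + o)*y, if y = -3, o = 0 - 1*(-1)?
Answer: -21/8 ≈ -2.6250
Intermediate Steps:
o = 1 (o = 0 + 1 = 1)
E(t, a) = -⅛ (E(t, a) = -⅛*1 = -⅛)
(E(3, 0) + o)*y = (-⅛ + 1)*(-3) = (7/8)*(-3) = -21/8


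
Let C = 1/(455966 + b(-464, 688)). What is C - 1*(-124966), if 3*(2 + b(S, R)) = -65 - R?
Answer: 56948630759/455713 ≈ 1.2497e+5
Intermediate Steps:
b(S, R) = -71/3 - R/3 (b(S, R) = -2 + (-65 - R)/3 = -2 + (-65/3 - R/3) = -71/3 - R/3)
C = 1/455713 (C = 1/(455966 + (-71/3 - ⅓*688)) = 1/(455966 + (-71/3 - 688/3)) = 1/(455966 - 253) = 1/455713 ≈ 2.1944e-6)
C - 1*(-124966) = 1/455713 - 1*(-124966) = 1/455713 + 124966 = 56948630759/455713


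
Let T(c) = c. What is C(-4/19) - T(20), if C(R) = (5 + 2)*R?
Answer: -408/19 ≈ -21.474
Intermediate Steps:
C(R) = 7*R
C(-4/19) - T(20) = 7*(-4/19) - 1*20 = 7*(-4*1/19) - 20 = 7*(-4/19) - 20 = -28/19 - 20 = -408/19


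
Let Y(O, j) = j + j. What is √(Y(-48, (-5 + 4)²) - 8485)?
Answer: I*√8483 ≈ 92.103*I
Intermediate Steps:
Y(O, j) = 2*j
√(Y(-48, (-5 + 4)²) - 8485) = √(2*(-5 + 4)² - 8485) = √(2*(-1)² - 8485) = √(2*1 - 8485) = √(2 - 8485) = √(-8483) = I*√8483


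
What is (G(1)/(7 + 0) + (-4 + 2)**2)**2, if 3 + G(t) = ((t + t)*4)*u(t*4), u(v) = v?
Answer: 3249/49 ≈ 66.306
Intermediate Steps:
G(t) = -3 + 32*t**2 (G(t) = -3 + ((t + t)*4)*(t*4) = -3 + ((2*t)*4)*(4*t) = -3 + (8*t)*(4*t) = -3 + 32*t**2)
(G(1)/(7 + 0) + (-4 + 2)**2)**2 = ((-3 + 32*1**2)/(7 + 0) + (-4 + 2)**2)**2 = ((-3 + 32*1)/7 + (-2)**2)**2 = ((-3 + 32)*(1/7) + 4)**2 = (29*(1/7) + 4)**2 = (29/7 + 4)**2 = (57/7)**2 = 3249/49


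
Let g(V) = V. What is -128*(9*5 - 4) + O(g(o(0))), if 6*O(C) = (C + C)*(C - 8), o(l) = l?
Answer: -5248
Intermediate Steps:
O(C) = C*(-8 + C)/3 (O(C) = ((C + C)*(C - 8))/6 = ((2*C)*(-8 + C))/6 = (2*C*(-8 + C))/6 = C*(-8 + C)/3)
-128*(9*5 - 4) + O(g(o(0))) = -128*(9*5 - 4) + (⅓)*0*(-8 + 0) = -128*(45 - 4) + (⅓)*0*(-8) = -128*41 + 0 = -5248 + 0 = -5248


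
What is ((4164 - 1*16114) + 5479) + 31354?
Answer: 24883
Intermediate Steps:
((4164 - 1*16114) + 5479) + 31354 = ((4164 - 16114) + 5479) + 31354 = (-11950 + 5479) + 31354 = -6471 + 31354 = 24883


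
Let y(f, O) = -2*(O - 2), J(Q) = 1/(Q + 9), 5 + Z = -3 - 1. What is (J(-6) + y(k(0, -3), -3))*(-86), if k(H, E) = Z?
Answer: -2666/3 ≈ -888.67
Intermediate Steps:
Z = -9 (Z = -5 + (-3 - 1) = -5 - 4 = -9)
k(H, E) = -9
J(Q) = 1/(9 + Q)
y(f, O) = 4 - 2*O (y(f, O) = -2*(-2 + O) = 4 - 2*O)
(J(-6) + y(k(0, -3), -3))*(-86) = (1/(9 - 6) + (4 - 2*(-3)))*(-86) = (1/3 + (4 + 6))*(-86) = (1/3 + 10)*(-86) = (31/3)*(-86) = -2666/3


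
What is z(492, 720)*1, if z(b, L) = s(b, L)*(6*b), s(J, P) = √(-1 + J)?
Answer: 2952*√491 ≈ 65412.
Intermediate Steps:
z(b, L) = 6*b*√(-1 + b) (z(b, L) = √(-1 + b)*(6*b) = 6*b*√(-1 + b))
z(492, 720)*1 = (6*492*√(-1 + 492))*1 = (6*492*√491)*1 = (2952*√491)*1 = 2952*√491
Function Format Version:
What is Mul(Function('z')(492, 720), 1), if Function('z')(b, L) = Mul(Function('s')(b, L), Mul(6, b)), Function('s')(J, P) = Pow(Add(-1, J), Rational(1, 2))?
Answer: Mul(2952, Pow(491, Rational(1, 2))) ≈ 65412.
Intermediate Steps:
Function('z')(b, L) = Mul(6, b, Pow(Add(-1, b), Rational(1, 2))) (Function('z')(b, L) = Mul(Pow(Add(-1, b), Rational(1, 2)), Mul(6, b)) = Mul(6, b, Pow(Add(-1, b), Rational(1, 2))))
Mul(Function('z')(492, 720), 1) = Mul(Mul(6, 492, Pow(Add(-1, 492), Rational(1, 2))), 1) = Mul(Mul(6, 492, Pow(491, Rational(1, 2))), 1) = Mul(Mul(2952, Pow(491, Rational(1, 2))), 1) = Mul(2952, Pow(491, Rational(1, 2)))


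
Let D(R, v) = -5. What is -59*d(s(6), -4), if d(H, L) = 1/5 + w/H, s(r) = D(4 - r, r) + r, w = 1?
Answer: -354/5 ≈ -70.800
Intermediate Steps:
s(r) = -5 + r
d(H, L) = ⅕ + 1/H (d(H, L) = 1/5 + 1/H = 1*(⅕) + 1/H = ⅕ + 1/H)
-59*d(s(6), -4) = -59*(5 + (-5 + 6))/(5*(-5 + 6)) = -59*(5 + 1)/(5*1) = -59*6/5 = -354/5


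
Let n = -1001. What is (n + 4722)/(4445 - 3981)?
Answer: 3721/464 ≈ 8.0194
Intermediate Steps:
(n + 4722)/(4445 - 3981) = (-1001 + 4722)/(4445 - 3981) = 3721/464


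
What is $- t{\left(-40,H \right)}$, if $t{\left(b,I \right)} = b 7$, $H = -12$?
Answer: $280$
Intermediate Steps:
$t{\left(b,I \right)} = 7 b$
$- t{\left(-40,H \right)} = - 7 \left(-40\right) = \left(-1\right) \left(-280\right) = 280$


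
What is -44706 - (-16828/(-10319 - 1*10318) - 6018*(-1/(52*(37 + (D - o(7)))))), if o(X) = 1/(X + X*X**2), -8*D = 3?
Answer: -10423513312250/233136189 ≈ -44710.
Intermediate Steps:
D = -3/8 (D = -1/8*3 = -3/8 ≈ -0.37500)
o(X) = 1/(X + X**3)
-44706 - (-16828/(-10319 - 1*10318) - 6018*(-1/(52*(37 + (D - o(7)))))) = -44706 - (-16828/(-10319 - 1*10318) - 6018*(-1/(52*(37 + (-3/8 - 1/(7 + 7**3)))))) = -44706 - (-16828/(-10319 - 10318) - 6018*(-1/(52*(37 + (-3/8 - 1/(7 + 343)))))) = -44706 - (-16828/(-20637) - 6018*(-1/(52*(37 + (-3/8 - 1/350))))) = -44706 - (-16828*(-1/20637) - 6018*(-1/(52*(37 + (-3/8 - 1*1/350))))) = -44706 - (16828/20637 - 6018*(-1/(52*(37 + (-3/8 - 1/350))))) = -44706 - (16828/20637 - 6018*(-1/(52*(37 - 529/1400)))) = -44706 - (16828/20637 - 6018/((51271/1400)*(-52))) = -44706 - (16828/20637 - 6018/(-666523/350)) = -44706 - (16828/20637 - 6018*(-350/666523)) = -44706 - (16828/20637 + 35700/11297) = -44706 - 1*926846816/233136189 = -44706 - 926846816/233136189 = -10423513312250/233136189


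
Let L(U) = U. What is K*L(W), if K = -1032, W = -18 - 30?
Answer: 49536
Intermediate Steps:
W = -48
K*L(W) = -1032*(-48) = 49536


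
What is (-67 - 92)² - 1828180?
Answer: -1802899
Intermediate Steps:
(-67 - 92)² - 1828180 = (-159)² - 1828180 = 25281 - 1828180 = -1802899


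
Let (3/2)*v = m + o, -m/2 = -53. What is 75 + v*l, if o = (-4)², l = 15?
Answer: 1295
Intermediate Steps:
m = 106 (m = -2*(-53) = 106)
o = 16
v = 244/3 (v = 2*(106 + 16)/3 = (⅔)*122 = 244/3 ≈ 81.333)
75 + v*l = 75 + (244/3)*15 = 75 + 1220 = 1295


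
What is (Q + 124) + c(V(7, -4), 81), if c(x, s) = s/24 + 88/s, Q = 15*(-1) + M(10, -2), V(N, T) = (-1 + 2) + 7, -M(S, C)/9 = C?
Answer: 85187/648 ≈ 131.46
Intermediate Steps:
M(S, C) = -9*C
V(N, T) = 8 (V(N, T) = 1 + 7 = 8)
Q = 3 (Q = 15*(-1) - 9*(-2) = -15 + 18 = 3)
c(x, s) = 88/s + s/24 (c(x, s) = s*(1/24) + 88/s = s/24 + 88/s = 88/s + s/24)
(Q + 124) + c(V(7, -4), 81) = (3 + 124) + (88/81 + (1/24)*81) = 127 + (88*(1/81) + 27/8) = 127 + (88/81 + 27/8) = 127 + 2891/648 = 85187/648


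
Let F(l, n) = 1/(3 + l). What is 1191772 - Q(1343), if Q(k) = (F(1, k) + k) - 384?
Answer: 4763251/4 ≈ 1.1908e+6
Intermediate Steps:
Q(k) = -1535/4 + k (Q(k) = (1/(3 + 1) + k) - 384 = (1/4 + k) - 384 = (¼ + k) - 384 = -1535/4 + k)
1191772 - Q(1343) = 1191772 - (-1535/4 + 1343) = 1191772 - 1*3837/4 = 1191772 - 3837/4 = 4763251/4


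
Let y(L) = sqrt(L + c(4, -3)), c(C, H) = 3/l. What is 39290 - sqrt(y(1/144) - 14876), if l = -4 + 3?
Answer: 39290 - sqrt(-535536 + 3*I*sqrt(431))/6 ≈ 39290.0 - 121.97*I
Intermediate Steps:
l = -1
c(C, H) = -3 (c(C, H) = 3/(-1) = 3*(-1) = -3)
y(L) = sqrt(-3 + L) (y(L) = sqrt(L - 3) = sqrt(-3 + L))
39290 - sqrt(y(1/144) - 14876) = 39290 - sqrt(sqrt(-3 + 1/144) - 14876) = 39290 - sqrt(sqrt(-431/144) - 14876) = 39290 - sqrt(I*sqrt(431)/12 - 14876) = 39290 - sqrt(-14876 + I*sqrt(431)/12)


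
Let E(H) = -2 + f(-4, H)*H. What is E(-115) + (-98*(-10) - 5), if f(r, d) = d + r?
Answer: 14658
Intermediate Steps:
E(H) = -2 + H*(-4 + H) (E(H) = -2 + (H - 4)*H = -2 + (-4 + H)*H = -2 + H*(-4 + H))
E(-115) + (-98*(-10) - 5) = (-2 - 115*(-4 - 115)) + (-98*(-10) - 5) = (-2 - 115*(-119)) + (980 - 5) = (-2 + 13685) + 975 = 13683 + 975 = 14658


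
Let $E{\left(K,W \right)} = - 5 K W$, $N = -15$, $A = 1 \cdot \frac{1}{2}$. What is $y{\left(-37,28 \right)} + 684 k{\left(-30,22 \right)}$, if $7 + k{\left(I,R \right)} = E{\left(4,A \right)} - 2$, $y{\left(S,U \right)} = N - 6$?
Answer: $-13017$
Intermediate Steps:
$A = \frac{1}{2}$ ($A = 1 \cdot \frac{1}{2} = \frac{1}{2} \approx 0.5$)
$y{\left(S,U \right)} = -21$ ($y{\left(S,U \right)} = -15 - 6 = -21$)
$E{\left(K,W \right)} = - 5 K W$
$k{\left(I,R \right)} = -19$ ($k{\left(I,R \right)} = -7 - \left(2 + 20 \cdot \frac{1}{2}\right) = -7 - 12 = -19$)
$y{\left(-37,28 \right)} + 684 k{\left(-30,22 \right)} = -21 + 684 \left(-19\right) = -21 - 12996 = -13017$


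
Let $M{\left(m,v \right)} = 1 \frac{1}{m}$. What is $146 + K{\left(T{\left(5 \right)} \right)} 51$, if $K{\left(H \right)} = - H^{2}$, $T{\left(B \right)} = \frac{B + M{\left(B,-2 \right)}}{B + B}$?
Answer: $\frac{82631}{625} \approx 132.21$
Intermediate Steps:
$M{\left(m,v \right)} = \frac{1}{m}$
$T{\left(B \right)} = \frac{B + \frac{1}{B}}{2 B}$ ($T{\left(B \right)} = \frac{B + \frac{1}{B}}{B + B} = \frac{B + \frac{1}{B}}{2 B}$)
$146 + K{\left(T{\left(5 \right)} \right)} 51 = 146 + - \left(\frac{1 + 5^{2}}{2 \cdot 25}\right)^{2} \cdot 51 = 146 + - \left(\frac{1}{2} \cdot \frac{1}{25} \left(1 + 25\right)\right)^{2} \cdot 51 = 146 + - \left(\frac{1}{2} \cdot \frac{1}{25} \cdot 26\right)^{2} \cdot 51 = 146 + - \left(\frac{13}{25}\right)^{2} \cdot 51 = 146 + \left(-1\right) \frac{169}{625} \cdot 51 = 146 - \frac{8619}{625} = \frac{82631}{625}$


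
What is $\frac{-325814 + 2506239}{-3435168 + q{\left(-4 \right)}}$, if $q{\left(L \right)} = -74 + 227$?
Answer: $- \frac{436085}{687003} \approx -0.63476$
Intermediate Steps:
$q{\left(L \right)} = 153$
$\frac{-325814 + 2506239}{-3435168 + q{\left(-4 \right)}} = \frac{-325814 + 2506239}{-3435168 + 153} = \frac{2180425}{-3435015} = 2180425 \left(- \frac{1}{3435015}\right) = - \frac{436085}{687003}$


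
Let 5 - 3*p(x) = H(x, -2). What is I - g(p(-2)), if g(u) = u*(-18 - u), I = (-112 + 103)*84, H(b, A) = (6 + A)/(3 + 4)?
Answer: -320717/441 ≈ -727.25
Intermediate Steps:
H(b, A) = 6/7 + A/7 (H(b, A) = (6 + A)/7 = (6 + A)*(⅐) = 6/7 + A/7)
I = -756 (I = -9*84 = -756)
p(x) = 31/21 (p(x) = 5/3 - (6/7 + (⅐)*(-2))/3 = 5/3 - (6/7 - 2/7)/3 = 5/3 - ⅓*4/7 = 5/3 - 4/21 = 31/21)
I - g(p(-2)) = -756 - (-1)*31*(18 + 31/21)/21 = -756 - (-1)*31*409/(21*21) = -756 - 1*(-12679/441) = -756 + 12679/441 = -320717/441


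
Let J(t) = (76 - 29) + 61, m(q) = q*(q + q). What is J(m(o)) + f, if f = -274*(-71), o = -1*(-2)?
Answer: 19562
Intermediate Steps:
o = 2
f = 19454
m(q) = 2*q² (m(q) = q*(2*q) = 2*q²)
J(t) = 108 (J(t) = 47 + 61 = 108)
J(m(o)) + f = 108 + 19454 = 19562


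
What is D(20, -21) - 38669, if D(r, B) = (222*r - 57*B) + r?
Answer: -33012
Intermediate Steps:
D(r, B) = -57*B + 223*r (D(r, B) = (-57*B + 222*r) + r = -57*B + 223*r)
D(20, -21) - 38669 = (-57*(-21) + 223*20) - 38669 = (1197 + 4460) - 38669 = 5657 - 38669 = -33012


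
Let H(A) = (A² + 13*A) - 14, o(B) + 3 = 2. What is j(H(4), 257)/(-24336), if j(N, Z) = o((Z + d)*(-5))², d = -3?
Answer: -1/24336 ≈ -4.1091e-5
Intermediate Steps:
o(B) = -1 (o(B) = -3 + 2 = -1)
H(A) = -14 + A² + 13*A
j(N, Z) = 1 (j(N, Z) = (-1)² = 1)
j(H(4), 257)/(-24336) = 1/(-24336) = 1*(-1/24336) = -1/24336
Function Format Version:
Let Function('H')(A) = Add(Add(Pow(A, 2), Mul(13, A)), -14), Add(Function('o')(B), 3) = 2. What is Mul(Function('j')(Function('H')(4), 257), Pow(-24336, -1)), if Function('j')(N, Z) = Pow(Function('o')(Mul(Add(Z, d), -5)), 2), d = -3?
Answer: Rational(-1, 24336) ≈ -4.1091e-5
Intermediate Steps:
Function('o')(B) = -1 (Function('o')(B) = Add(-3, 2) = -1)
Function('H')(A) = Add(-14, Pow(A, 2), Mul(13, A))
Function('j')(N, Z) = 1 (Function('j')(N, Z) = Pow(-1, 2) = 1)
Mul(Function('j')(Function('H')(4), 257), Pow(-24336, -1)) = Mul(1, Pow(-24336, -1)) = Mul(1, Rational(-1, 24336)) = Rational(-1, 24336)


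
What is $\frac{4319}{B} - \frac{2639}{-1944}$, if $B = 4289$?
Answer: $\frac{19714807}{8337816} \approx 2.3645$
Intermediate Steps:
$\frac{4319}{B} - \frac{2639}{-1944} = \frac{4319}{4289} - \frac{2639}{-1944} = 4319 \cdot \frac{1}{4289} - - \frac{2639}{1944} = \frac{4319}{4289} + \frac{2639}{1944} = \frac{19714807}{8337816}$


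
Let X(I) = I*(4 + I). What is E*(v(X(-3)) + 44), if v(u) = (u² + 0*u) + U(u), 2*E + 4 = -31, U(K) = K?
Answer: -875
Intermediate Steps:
E = -35/2 (E = -2 + (½)*(-31) = -2 - 31/2 = -35/2 ≈ -17.500)
v(u) = u + u² (v(u) = (u² + 0*u) + u = (u² + 0) + u = u² + u = u + u²)
E*(v(X(-3)) + 44) = -35*((-3*(4 - 3))*(1 - 3*(4 - 3)) + 44)/2 = -35*((-3*1)*(1 - 3*1) + 44)/2 = -35*(-3*(1 - 3) + 44)/2 = -35*(-3*(-2) + 44)/2 = -35*(6 + 44)/2 = -35/2*50 = -875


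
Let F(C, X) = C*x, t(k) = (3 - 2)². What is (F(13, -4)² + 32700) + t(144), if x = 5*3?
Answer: 70726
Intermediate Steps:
x = 15
t(k) = 1 (t(k) = 1² = 1)
F(C, X) = 15*C (F(C, X) = C*15 = 15*C)
(F(13, -4)² + 32700) + t(144) = ((15*13)² + 32700) + 1 = (195² + 32700) + 1 = (38025 + 32700) + 1 = 70725 + 1 = 70726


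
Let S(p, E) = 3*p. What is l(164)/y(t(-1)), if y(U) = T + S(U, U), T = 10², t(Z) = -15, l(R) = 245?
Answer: 49/11 ≈ 4.4545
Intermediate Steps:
T = 100
y(U) = 100 + 3*U
l(164)/y(t(-1)) = 245/(100 + 3*(-15)) = 245/(100 - 45) = 245/55 = 245*(1/55) = 49/11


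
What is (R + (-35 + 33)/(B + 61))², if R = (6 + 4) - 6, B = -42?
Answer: 5476/361 ≈ 15.169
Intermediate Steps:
R = 4 (R = 10 - 6 = 4)
(R + (-35 + 33)/(B + 61))² = (4 + (-35 + 33)/(-42 + 61))² = (4 - 2/19)² = (74/19)² = 5476/361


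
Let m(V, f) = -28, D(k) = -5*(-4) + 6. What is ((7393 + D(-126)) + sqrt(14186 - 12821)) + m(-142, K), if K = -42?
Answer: 7391 + sqrt(1365) ≈ 7427.9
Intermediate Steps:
D(k) = 26 (D(k) = 20 + 6 = 26)
((7393 + D(-126)) + sqrt(14186 - 12821)) + m(-142, K) = ((7393 + 26) + sqrt(14186 - 12821)) - 28 = (7419 + sqrt(1365)) - 28 = 7391 + sqrt(1365)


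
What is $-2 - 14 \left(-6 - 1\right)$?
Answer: $96$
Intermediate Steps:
$-2 - 14 \left(-6 - 1\right) = -2 - -98 = -2 + 98 = 96$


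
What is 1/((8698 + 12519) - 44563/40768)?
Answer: 40768/864930093 ≈ 4.7134e-5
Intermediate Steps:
1/((8698 + 12519) - 44563/40768) = 1/(21217 - 44563*1/40768) = 1/(21217 - 44563/40768) = 1/(864930093/40768) = 40768/864930093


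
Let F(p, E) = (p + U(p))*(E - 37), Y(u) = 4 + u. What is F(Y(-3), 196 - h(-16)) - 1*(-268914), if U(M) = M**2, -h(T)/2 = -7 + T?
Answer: 269140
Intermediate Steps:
h(T) = 14 - 2*T (h(T) = -2*(-7 + T) = 14 - 2*T)
F(p, E) = (-37 + E)*(p + p**2) (F(p, E) = (p + p**2)*(E - 37) = (p + p**2)*(-37 + E) = (-37 + E)*(p + p**2))
F(Y(-3), 196 - h(-16)) - 1*(-268914) = (4 - 3)*(-37 + (196 - (14 - 2*(-16))) - 37*(4 - 3) + (196 - (14 - 2*(-16)))*(4 - 3)) - 1*(-268914) = 1*(-37 + (196 - (14 + 32)) - 37*1 + (196 - (14 + 32))*1) + 268914 = 1*(-37 + (196 - 1*46) - 37 + (196 - 1*46)*1) + 268914 = 1*(-37 + (196 - 46) - 37 + (196 - 46)*1) + 268914 = 1*(-37 + 150 - 37 + 150*1) + 268914 = 1*(-37 + 150 - 37 + 150) + 268914 = 1*226 + 268914 = 226 + 268914 = 269140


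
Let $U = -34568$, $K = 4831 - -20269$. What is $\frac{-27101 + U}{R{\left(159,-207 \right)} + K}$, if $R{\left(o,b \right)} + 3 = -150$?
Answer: $- \frac{61669}{24947} \approx -2.472$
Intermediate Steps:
$R{\left(o,b \right)} = -153$ ($R{\left(o,b \right)} = -3 - 150 = -153$)
$K = 25100$ ($K = 4831 + 20269 = 25100$)
$\frac{-27101 + U}{R{\left(159,-207 \right)} + K} = \frac{-27101 - 34568}{-153 + 25100} = - \frac{61669}{24947}$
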